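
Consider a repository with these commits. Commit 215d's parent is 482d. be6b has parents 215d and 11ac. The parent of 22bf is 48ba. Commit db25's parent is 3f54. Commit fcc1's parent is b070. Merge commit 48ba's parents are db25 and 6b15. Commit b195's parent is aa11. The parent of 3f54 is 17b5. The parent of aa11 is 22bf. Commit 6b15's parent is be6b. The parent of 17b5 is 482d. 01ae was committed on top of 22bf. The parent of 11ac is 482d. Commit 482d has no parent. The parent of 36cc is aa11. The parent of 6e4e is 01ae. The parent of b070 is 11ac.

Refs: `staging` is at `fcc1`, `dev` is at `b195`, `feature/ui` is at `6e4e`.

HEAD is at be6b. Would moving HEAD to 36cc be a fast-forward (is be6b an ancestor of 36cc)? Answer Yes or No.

Yes

A fast-forward from be6b to 36cc is possible iff be6b is an ancestor of 36cc.
Ancestors of 36cc: {11ac, 17b5, 215d, 22bf, 36cc, 3f54, 482d, 48ba, 6b15, aa11, be6b, db25}.
be6b is among them, so fast-forward is possible.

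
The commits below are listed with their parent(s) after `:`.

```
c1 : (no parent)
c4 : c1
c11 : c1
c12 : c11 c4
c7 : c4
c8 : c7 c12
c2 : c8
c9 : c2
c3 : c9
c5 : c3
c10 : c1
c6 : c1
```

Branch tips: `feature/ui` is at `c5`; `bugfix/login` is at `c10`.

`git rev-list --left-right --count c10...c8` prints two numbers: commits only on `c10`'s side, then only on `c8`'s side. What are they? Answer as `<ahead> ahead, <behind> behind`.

Reachable from c10: {c1, c10}.
Reachable from c8: {c1, c11, c12, c4, c7, c8}.
Only in c10's history (ahead): {c10} — 1.
Only in c8's history (behind): {c11, c12, c4, c7, c8} — 5.

1 ahead, 5 behind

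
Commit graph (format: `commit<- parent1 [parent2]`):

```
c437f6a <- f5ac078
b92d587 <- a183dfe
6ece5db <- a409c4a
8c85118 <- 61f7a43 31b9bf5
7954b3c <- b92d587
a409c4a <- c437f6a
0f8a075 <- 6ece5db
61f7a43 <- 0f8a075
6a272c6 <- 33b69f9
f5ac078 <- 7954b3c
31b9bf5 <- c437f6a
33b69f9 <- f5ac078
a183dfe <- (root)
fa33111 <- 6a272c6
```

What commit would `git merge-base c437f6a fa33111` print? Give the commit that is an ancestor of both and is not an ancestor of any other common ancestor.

f5ac078

Ancestors of c437f6a: {7954b3c, a183dfe, b92d587, c437f6a, f5ac078}.
Ancestors of fa33111: {33b69f9, 6a272c6, 7954b3c, a183dfe, b92d587, f5ac078, fa33111}.
Common ancestors: {7954b3c, a183dfe, b92d587, f5ac078}.
Among these, f5ac078 is not an ancestor of any other common ancestor — it is the merge base.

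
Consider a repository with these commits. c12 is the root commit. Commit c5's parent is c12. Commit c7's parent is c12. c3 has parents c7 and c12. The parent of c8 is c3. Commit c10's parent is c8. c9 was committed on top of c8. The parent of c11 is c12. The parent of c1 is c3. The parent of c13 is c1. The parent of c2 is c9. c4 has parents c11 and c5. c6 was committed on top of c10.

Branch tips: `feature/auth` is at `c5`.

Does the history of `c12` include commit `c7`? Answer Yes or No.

No

Ancestors of c12: {c12}.
c7 is not in that set, so it is not an ancestor of c12.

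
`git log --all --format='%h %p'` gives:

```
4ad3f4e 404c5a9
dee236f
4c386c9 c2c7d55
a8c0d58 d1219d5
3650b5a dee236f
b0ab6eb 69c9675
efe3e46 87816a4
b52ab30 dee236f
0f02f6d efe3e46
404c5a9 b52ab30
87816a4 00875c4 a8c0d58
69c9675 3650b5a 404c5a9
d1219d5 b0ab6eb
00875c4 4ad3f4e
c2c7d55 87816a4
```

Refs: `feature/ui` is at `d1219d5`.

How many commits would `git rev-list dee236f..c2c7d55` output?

11

Reachable from c2c7d55: {00875c4, 3650b5a, 404c5a9, 4ad3f4e, 69c9675, 87816a4, a8c0d58, b0ab6eb, b52ab30, c2c7d55, d1219d5, dee236f}.
Reachable from dee236f: {dee236f}.
In c2c7d55's history but not dee236f's: {00875c4, 3650b5a, 404c5a9, 4ad3f4e, 69c9675, 87816a4, a8c0d58, b0ab6eb, b52ab30, c2c7d55, d1219d5} — 11 commits.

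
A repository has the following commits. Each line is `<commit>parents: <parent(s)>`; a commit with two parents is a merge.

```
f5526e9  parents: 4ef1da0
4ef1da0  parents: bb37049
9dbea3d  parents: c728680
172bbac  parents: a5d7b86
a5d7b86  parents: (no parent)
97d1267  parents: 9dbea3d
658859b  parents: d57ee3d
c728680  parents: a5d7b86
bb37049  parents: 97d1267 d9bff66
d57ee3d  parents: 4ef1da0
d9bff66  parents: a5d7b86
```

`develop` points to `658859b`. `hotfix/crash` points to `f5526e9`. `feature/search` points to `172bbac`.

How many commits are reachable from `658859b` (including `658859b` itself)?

Walking parent pointers from 658859b: reachable set = {4ef1da0, 658859b, 97d1267, 9dbea3d, a5d7b86, bb37049, c728680, d57ee3d, d9bff66}.
That is 9 commits.

9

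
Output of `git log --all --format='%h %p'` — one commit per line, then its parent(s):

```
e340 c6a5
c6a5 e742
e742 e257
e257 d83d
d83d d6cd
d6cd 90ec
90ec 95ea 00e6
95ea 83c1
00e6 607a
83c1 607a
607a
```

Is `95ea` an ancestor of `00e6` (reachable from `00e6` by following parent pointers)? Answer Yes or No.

No

Ancestors of 00e6: {00e6, 607a}.
95ea is not in that set, so it is not an ancestor of 00e6.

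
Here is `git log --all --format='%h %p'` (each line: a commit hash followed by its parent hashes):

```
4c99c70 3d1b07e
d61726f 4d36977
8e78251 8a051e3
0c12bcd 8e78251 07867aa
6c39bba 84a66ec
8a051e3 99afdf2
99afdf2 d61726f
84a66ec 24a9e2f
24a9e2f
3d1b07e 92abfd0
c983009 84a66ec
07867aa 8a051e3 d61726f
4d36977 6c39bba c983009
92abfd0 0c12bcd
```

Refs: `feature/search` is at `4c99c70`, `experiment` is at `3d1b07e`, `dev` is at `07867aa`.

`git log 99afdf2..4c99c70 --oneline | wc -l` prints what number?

Reachable from 4c99c70: {07867aa, 0c12bcd, 24a9e2f, 3d1b07e, 4c99c70, 4d36977, 6c39bba, 84a66ec, 8a051e3, 8e78251, 92abfd0, 99afdf2, c983009, d61726f}.
Reachable from 99afdf2: {24a9e2f, 4d36977, 6c39bba, 84a66ec, 99afdf2, c983009, d61726f}.
In 4c99c70's history but not 99afdf2's: {07867aa, 0c12bcd, 3d1b07e, 4c99c70, 8a051e3, 8e78251, 92abfd0} — 7 commits.

7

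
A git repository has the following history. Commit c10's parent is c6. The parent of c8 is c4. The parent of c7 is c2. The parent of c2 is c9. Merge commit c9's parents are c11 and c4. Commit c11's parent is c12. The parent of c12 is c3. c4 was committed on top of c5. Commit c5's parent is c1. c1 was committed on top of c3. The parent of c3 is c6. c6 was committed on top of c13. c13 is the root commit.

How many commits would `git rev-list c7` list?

Walking parent pointers from c7: reachable set = {c1, c11, c12, c13, c2, c3, c4, c5, c6, c7, c9}.
That is 11 commits.

11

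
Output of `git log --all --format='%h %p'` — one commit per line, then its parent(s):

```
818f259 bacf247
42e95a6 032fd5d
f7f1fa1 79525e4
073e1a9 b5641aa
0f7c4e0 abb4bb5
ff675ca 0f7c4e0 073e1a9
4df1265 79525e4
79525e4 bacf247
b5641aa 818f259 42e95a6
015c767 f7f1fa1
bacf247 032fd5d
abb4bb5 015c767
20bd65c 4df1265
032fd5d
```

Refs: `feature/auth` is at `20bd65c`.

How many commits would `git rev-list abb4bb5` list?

6

Walking parent pointers from abb4bb5: reachable set = {015c767, 032fd5d, 79525e4, abb4bb5, bacf247, f7f1fa1}.
That is 6 commits.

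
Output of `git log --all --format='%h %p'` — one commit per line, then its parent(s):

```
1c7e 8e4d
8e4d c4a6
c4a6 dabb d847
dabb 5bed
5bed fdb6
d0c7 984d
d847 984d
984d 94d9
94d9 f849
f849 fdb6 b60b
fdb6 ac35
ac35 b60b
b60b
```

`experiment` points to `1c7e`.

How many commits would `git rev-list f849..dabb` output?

Reachable from dabb: {5bed, ac35, b60b, dabb, fdb6}.
Reachable from f849: {ac35, b60b, f849, fdb6}.
In dabb's history but not f849's: {5bed, dabb} — 2 commits.

2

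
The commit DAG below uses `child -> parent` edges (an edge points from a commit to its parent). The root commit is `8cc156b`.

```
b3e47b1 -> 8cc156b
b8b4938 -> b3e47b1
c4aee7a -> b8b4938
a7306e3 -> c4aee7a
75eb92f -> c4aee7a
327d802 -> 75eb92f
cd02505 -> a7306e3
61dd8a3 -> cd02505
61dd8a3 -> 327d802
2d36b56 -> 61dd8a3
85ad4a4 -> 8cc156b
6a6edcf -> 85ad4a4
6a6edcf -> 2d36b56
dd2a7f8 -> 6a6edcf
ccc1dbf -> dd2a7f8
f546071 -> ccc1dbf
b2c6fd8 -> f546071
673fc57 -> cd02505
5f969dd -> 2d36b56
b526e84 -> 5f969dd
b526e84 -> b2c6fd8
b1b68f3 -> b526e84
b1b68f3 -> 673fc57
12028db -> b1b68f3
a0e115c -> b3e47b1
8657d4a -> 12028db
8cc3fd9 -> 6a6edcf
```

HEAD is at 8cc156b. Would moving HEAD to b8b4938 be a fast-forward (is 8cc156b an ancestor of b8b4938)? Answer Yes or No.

Yes

A fast-forward from 8cc156b to b8b4938 is possible iff 8cc156b is an ancestor of b8b4938.
Ancestors of b8b4938: {8cc156b, b3e47b1, b8b4938}.
8cc156b is among them, so fast-forward is possible.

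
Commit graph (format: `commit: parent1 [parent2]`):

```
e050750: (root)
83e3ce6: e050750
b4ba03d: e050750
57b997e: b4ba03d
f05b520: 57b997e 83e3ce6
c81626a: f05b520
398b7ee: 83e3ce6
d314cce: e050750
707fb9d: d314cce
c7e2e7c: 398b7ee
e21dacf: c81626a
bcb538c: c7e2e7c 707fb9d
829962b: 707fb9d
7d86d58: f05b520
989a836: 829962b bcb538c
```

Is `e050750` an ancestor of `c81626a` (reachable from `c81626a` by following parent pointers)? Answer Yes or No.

Ancestors of c81626a (commits reachable by following parents): {57b997e, 83e3ce6, b4ba03d, c81626a, e050750, f05b520}.
e050750 is in that set, so it is an ancestor of c81626a.

Yes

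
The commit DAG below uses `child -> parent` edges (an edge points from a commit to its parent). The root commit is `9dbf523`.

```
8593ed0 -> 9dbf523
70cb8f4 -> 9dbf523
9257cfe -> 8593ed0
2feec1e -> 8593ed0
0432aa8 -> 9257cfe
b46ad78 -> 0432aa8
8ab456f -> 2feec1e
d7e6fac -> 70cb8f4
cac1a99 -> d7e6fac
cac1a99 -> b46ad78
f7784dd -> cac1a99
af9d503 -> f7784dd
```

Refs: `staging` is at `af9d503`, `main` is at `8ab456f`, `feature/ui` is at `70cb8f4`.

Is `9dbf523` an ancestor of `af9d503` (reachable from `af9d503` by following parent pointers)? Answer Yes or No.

Ancestors of af9d503 (commits reachable by following parents): {0432aa8, 70cb8f4, 8593ed0, 9257cfe, 9dbf523, af9d503, b46ad78, cac1a99, d7e6fac, f7784dd}.
9dbf523 is in that set, so it is an ancestor of af9d503.

Yes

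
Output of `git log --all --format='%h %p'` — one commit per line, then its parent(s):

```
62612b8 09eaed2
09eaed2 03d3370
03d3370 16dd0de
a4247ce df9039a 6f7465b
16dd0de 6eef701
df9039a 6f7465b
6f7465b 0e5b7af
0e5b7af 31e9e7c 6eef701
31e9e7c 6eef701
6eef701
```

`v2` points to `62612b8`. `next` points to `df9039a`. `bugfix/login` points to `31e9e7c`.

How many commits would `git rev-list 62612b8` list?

5

Walking parent pointers from 62612b8: reachable set = {03d3370, 09eaed2, 16dd0de, 62612b8, 6eef701}.
That is 5 commits.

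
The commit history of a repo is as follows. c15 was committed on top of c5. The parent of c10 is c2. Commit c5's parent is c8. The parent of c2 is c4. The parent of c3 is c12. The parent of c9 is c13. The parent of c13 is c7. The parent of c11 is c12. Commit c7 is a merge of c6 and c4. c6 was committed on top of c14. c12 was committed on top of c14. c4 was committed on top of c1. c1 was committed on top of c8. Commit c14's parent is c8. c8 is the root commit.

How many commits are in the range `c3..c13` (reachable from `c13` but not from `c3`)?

5

Reachable from c13: {c1, c13, c14, c4, c6, c7, c8}.
Reachable from c3: {c12, c14, c3, c8}.
In c13's history but not c3's: {c1, c13, c4, c6, c7} — 5 commits.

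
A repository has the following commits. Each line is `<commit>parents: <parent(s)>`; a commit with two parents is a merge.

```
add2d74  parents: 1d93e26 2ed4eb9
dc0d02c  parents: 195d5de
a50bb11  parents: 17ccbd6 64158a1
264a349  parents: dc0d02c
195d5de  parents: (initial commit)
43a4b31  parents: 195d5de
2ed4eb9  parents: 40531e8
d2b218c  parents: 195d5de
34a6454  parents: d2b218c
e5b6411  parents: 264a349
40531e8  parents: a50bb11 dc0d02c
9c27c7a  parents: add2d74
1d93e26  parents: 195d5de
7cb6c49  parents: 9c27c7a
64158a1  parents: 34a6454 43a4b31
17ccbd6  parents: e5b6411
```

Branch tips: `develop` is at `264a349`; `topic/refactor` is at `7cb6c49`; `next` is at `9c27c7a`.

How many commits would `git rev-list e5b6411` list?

4

Walking parent pointers from e5b6411: reachable set = {195d5de, 264a349, dc0d02c, e5b6411}.
That is 4 commits.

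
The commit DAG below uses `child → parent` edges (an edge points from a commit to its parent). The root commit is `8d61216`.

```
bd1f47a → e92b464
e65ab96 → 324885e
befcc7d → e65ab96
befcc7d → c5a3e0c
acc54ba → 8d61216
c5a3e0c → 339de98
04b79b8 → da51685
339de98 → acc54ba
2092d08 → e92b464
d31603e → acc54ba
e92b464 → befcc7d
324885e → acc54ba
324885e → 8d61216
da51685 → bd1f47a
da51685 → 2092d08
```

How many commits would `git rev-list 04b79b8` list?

12

Walking parent pointers from 04b79b8: reachable set = {04b79b8, 2092d08, 324885e, 339de98, 8d61216, acc54ba, bd1f47a, befcc7d, c5a3e0c, da51685, e65ab96, e92b464}.
That is 12 commits.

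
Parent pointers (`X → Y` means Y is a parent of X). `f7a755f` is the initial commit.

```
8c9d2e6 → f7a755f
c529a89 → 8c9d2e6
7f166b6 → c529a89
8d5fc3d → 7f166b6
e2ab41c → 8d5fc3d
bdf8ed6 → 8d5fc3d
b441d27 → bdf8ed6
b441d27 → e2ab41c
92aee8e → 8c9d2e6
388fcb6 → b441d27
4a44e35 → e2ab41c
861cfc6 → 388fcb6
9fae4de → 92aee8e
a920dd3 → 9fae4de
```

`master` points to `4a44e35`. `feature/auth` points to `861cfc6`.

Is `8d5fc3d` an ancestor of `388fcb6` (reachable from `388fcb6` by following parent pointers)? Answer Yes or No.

Ancestors of 388fcb6 (commits reachable by following parents): {388fcb6, 7f166b6, 8c9d2e6, 8d5fc3d, b441d27, bdf8ed6, c529a89, e2ab41c, f7a755f}.
8d5fc3d is in that set, so it is an ancestor of 388fcb6.

Yes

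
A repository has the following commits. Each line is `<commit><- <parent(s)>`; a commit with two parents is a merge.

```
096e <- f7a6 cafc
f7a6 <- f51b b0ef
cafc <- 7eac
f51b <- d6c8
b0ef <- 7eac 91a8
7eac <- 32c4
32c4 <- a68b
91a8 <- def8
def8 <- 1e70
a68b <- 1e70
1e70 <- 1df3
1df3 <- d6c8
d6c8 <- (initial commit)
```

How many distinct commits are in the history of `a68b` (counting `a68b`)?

Walking parent pointers from a68b: reachable set = {1df3, 1e70, a68b, d6c8}.
That is 4 commits.

4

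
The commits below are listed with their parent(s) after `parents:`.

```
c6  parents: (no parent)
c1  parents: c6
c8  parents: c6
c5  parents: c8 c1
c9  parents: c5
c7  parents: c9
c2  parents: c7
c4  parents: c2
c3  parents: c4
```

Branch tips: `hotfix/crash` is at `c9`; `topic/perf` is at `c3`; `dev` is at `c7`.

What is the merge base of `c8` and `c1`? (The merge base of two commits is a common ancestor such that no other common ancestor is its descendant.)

c6

Ancestors of c8: {c6, c8}.
Ancestors of c1: {c1, c6}.
Common ancestors: {c6}.
The only common ancestor is c6, so it is the merge base.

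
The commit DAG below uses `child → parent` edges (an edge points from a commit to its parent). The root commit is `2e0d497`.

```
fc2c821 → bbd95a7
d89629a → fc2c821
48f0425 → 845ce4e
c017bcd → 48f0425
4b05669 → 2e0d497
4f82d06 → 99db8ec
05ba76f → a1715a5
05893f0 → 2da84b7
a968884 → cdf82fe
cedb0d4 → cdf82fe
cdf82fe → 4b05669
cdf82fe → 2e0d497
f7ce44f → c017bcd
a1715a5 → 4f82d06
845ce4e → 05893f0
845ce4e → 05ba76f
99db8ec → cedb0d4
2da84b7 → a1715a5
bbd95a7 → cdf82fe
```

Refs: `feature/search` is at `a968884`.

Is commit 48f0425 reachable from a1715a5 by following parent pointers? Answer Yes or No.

Ancestors of a1715a5: {2e0d497, 4b05669, 4f82d06, 99db8ec, a1715a5, cdf82fe, cedb0d4}.
48f0425 is not in that set, so it is not an ancestor of a1715a5.

No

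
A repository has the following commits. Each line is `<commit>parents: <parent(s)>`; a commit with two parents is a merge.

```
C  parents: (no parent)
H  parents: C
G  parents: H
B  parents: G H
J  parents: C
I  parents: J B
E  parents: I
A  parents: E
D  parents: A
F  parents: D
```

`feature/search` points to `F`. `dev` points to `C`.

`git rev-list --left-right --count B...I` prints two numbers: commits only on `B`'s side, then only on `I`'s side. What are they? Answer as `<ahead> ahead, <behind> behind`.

0 ahead, 2 behind

Reachable from B: {B, C, G, H}.
Reachable from I: {B, C, G, H, I, J}.
Only in B's history (ahead): {} — 0.
Only in I's history (behind): {I, J} — 2.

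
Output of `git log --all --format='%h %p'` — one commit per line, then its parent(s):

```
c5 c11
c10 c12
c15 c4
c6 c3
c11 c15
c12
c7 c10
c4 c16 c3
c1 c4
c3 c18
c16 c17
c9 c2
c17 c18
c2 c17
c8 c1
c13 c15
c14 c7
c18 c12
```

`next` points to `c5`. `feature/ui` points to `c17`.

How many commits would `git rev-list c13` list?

Walking parent pointers from c13: reachable set = {c12, c13, c15, c16, c17, c18, c3, c4}.
That is 8 commits.

8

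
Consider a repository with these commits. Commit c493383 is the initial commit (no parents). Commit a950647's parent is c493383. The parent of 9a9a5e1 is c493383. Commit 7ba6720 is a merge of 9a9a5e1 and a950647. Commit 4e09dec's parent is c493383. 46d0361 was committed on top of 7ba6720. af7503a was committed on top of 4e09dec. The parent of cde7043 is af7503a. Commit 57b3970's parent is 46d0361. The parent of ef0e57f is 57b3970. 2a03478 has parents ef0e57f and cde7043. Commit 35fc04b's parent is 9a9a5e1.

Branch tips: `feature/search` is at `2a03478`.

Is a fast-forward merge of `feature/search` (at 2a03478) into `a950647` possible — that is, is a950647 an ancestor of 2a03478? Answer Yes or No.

A fast-forward from a950647 to 2a03478 is possible iff a950647 is an ancestor of 2a03478.
Ancestors of 2a03478: {2a03478, 46d0361, 4e09dec, 57b3970, 7ba6720, 9a9a5e1, a950647, af7503a, c493383, cde7043, ef0e57f}.
a950647 is among them, so fast-forward is possible.

Yes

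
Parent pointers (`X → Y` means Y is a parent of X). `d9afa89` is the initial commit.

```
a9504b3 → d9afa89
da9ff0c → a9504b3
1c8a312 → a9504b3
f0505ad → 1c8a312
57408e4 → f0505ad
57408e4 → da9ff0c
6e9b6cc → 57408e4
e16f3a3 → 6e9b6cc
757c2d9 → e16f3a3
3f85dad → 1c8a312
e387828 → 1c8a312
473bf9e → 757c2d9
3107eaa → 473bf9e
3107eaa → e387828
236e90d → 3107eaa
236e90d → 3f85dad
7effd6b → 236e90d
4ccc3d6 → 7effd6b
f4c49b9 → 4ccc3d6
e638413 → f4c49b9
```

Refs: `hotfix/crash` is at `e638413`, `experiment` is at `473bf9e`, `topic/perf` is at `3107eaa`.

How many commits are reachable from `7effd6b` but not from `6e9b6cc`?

8

Reachable from 7effd6b: {1c8a312, 236e90d, 3107eaa, 3f85dad, 473bf9e, 57408e4, 6e9b6cc, 757c2d9, 7effd6b, a9504b3, d9afa89, da9ff0c, e16f3a3, e387828, f0505ad}.
Reachable from 6e9b6cc: {1c8a312, 57408e4, 6e9b6cc, a9504b3, d9afa89, da9ff0c, f0505ad}.
In 7effd6b's history but not 6e9b6cc's: {236e90d, 3107eaa, 3f85dad, 473bf9e, 757c2d9, 7effd6b, e16f3a3, e387828} — 8 commits.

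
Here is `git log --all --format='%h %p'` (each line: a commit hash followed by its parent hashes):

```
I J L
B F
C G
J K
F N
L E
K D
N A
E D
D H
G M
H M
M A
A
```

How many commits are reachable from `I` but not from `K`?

4

Reachable from I: {A, D, E, H, I, J, K, L, M}.
Reachable from K: {A, D, H, K, M}.
In I's history but not K's: {E, I, J, L} — 4 commits.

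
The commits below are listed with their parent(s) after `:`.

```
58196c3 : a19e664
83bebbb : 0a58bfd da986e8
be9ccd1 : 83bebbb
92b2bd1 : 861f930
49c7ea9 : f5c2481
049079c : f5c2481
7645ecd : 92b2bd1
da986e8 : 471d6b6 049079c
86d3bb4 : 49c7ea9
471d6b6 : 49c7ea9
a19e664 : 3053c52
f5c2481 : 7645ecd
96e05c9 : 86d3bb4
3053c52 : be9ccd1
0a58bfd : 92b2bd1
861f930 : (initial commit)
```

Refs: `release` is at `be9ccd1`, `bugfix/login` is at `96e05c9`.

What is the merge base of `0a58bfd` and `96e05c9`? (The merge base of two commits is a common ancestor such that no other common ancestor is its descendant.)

92b2bd1

Ancestors of 0a58bfd: {0a58bfd, 861f930, 92b2bd1}.
Ancestors of 96e05c9: {49c7ea9, 7645ecd, 861f930, 86d3bb4, 92b2bd1, 96e05c9, f5c2481}.
Common ancestors: {861f930, 92b2bd1}.
Among these, 92b2bd1 is not an ancestor of any other common ancestor — it is the merge base.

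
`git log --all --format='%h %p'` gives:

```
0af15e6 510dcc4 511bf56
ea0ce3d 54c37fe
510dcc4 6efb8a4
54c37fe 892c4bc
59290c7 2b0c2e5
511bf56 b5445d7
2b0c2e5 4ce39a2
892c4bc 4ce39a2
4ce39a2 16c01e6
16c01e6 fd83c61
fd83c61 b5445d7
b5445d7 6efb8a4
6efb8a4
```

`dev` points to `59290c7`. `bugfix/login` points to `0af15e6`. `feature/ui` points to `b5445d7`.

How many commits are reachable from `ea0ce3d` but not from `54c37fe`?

1

Reachable from ea0ce3d: {16c01e6, 4ce39a2, 54c37fe, 6efb8a4, 892c4bc, b5445d7, ea0ce3d, fd83c61}.
Reachable from 54c37fe: {16c01e6, 4ce39a2, 54c37fe, 6efb8a4, 892c4bc, b5445d7, fd83c61}.
In ea0ce3d's history but not 54c37fe's: {ea0ce3d} — 1 commit.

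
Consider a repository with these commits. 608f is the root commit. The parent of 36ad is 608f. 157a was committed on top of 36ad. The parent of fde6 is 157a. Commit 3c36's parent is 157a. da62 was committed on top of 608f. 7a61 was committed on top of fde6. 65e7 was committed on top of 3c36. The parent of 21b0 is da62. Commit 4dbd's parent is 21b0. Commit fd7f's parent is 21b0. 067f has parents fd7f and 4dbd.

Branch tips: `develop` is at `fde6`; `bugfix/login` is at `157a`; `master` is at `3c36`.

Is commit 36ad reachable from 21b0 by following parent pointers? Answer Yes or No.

Ancestors of 21b0: {21b0, 608f, da62}.
36ad is not in that set, so it is not an ancestor of 21b0.

No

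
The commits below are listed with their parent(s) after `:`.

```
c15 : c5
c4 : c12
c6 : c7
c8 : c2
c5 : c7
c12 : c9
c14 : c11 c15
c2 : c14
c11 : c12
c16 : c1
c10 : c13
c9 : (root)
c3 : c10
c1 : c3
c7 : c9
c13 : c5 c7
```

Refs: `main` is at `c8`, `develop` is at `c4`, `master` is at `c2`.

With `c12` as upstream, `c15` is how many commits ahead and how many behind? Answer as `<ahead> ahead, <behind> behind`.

Reachable from c15: {c15, c5, c7, c9}.
Reachable from c12: {c12, c9}.
Only in c15's history (ahead): {c15, c5, c7} — 3.
Only in c12's history (behind): {c12} — 1.

3 ahead, 1 behind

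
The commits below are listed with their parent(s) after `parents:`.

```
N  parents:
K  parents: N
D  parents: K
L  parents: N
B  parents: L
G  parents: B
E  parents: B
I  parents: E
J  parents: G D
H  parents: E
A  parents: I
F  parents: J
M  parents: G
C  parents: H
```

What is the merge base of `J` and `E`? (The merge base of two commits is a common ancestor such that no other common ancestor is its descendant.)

Ancestors of J: {B, D, G, J, K, L, N}.
Ancestors of E: {B, E, L, N}.
Common ancestors: {B, L, N}.
Among these, B is not an ancestor of any other common ancestor — it is the merge base.

B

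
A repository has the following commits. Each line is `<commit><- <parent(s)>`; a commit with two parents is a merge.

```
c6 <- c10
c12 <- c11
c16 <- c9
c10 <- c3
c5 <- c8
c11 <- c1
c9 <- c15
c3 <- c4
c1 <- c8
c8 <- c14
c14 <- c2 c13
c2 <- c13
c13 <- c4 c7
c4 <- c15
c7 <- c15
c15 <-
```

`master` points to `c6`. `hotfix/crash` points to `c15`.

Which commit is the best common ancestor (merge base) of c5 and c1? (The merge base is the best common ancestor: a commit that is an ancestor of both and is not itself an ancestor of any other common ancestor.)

c8

Ancestors of c5: {c13, c14, c15, c2, c4, c5, c7, c8}.
Ancestors of c1: {c1, c13, c14, c15, c2, c4, c7, c8}.
Common ancestors: {c13, c14, c15, c2, c4, c7, c8}.
Among these, c8 is not an ancestor of any other common ancestor — it is the merge base.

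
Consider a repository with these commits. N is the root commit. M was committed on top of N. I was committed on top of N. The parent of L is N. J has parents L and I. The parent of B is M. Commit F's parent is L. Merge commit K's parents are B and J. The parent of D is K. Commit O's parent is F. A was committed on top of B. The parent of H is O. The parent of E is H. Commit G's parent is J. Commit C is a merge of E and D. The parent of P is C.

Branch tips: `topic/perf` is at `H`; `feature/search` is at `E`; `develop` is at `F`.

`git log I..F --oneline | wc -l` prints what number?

Reachable from F: {F, L, N}.
Reachable from I: {I, N}.
In F's history but not I's: {F, L} — 2 commits.

2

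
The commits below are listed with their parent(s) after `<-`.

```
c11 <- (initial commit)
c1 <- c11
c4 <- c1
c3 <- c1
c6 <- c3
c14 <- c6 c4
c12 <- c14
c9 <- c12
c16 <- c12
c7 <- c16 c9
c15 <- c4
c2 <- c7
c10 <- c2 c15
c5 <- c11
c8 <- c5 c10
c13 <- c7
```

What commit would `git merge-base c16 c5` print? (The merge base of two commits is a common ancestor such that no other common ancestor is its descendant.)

c11

Ancestors of c16: {c1, c11, c12, c14, c16, c3, c4, c6}.
Ancestors of c5: {c11, c5}.
Common ancestors: {c11}.
The only common ancestor is c11, so it is the merge base.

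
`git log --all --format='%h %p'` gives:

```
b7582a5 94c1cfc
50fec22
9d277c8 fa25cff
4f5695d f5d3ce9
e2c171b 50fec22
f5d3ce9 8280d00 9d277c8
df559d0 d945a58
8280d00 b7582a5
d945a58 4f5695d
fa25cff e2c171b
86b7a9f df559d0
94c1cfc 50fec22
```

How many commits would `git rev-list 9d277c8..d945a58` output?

Reachable from d945a58: {4f5695d, 50fec22, 8280d00, 94c1cfc, 9d277c8, b7582a5, d945a58, e2c171b, f5d3ce9, fa25cff}.
Reachable from 9d277c8: {50fec22, 9d277c8, e2c171b, fa25cff}.
In d945a58's history but not 9d277c8's: {4f5695d, 8280d00, 94c1cfc, b7582a5, d945a58, f5d3ce9} — 6 commits.

6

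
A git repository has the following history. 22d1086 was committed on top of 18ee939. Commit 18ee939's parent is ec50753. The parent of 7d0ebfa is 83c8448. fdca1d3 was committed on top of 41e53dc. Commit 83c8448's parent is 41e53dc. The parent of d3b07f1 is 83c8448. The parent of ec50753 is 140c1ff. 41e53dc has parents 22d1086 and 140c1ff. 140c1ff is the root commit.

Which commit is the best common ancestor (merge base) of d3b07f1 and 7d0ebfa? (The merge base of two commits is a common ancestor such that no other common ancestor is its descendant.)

83c8448

Ancestors of d3b07f1: {140c1ff, 18ee939, 22d1086, 41e53dc, 83c8448, d3b07f1, ec50753}.
Ancestors of 7d0ebfa: {140c1ff, 18ee939, 22d1086, 41e53dc, 7d0ebfa, 83c8448, ec50753}.
Common ancestors: {140c1ff, 18ee939, 22d1086, 41e53dc, 83c8448, ec50753}.
Among these, 83c8448 is not an ancestor of any other common ancestor — it is the merge base.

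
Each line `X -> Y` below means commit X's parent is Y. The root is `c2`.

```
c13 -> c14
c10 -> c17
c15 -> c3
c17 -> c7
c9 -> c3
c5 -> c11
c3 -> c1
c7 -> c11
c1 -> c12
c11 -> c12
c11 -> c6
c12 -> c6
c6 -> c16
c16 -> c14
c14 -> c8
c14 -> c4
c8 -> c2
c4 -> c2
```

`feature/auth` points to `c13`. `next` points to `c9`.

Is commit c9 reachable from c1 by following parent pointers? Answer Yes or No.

No

Ancestors of c1: {c1, c12, c14, c16, c2, c4, c6, c8}.
c9 is not in that set, so it is not an ancestor of c1.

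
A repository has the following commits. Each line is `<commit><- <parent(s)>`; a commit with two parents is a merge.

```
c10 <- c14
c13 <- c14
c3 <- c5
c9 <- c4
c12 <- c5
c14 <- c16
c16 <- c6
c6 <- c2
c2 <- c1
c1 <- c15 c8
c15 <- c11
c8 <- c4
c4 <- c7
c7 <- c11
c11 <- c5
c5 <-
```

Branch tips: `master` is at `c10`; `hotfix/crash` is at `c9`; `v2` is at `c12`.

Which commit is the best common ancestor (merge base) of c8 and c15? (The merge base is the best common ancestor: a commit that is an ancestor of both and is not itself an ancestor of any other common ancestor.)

Ancestors of c8: {c11, c4, c5, c7, c8}.
Ancestors of c15: {c11, c15, c5}.
Common ancestors: {c11, c5}.
Among these, c11 is not an ancestor of any other common ancestor — it is the merge base.

c11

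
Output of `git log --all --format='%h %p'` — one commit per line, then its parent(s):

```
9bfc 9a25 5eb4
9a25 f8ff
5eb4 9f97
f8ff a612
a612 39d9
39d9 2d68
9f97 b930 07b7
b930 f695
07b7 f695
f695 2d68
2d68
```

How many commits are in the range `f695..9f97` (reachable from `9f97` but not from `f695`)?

3

Reachable from 9f97: {07b7, 2d68, 9f97, b930, f695}.
Reachable from f695: {2d68, f695}.
In 9f97's history but not f695's: {07b7, 9f97, b930} — 3 commits.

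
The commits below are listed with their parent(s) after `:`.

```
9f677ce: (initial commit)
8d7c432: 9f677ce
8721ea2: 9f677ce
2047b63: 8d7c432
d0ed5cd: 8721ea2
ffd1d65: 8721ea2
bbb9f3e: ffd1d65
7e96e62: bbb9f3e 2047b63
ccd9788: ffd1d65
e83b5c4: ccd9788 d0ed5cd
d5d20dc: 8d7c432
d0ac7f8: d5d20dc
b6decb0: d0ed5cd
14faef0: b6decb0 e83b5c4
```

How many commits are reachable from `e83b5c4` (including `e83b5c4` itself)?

Walking parent pointers from e83b5c4: reachable set = {8721ea2, 9f677ce, ccd9788, d0ed5cd, e83b5c4, ffd1d65}.
That is 6 commits.

6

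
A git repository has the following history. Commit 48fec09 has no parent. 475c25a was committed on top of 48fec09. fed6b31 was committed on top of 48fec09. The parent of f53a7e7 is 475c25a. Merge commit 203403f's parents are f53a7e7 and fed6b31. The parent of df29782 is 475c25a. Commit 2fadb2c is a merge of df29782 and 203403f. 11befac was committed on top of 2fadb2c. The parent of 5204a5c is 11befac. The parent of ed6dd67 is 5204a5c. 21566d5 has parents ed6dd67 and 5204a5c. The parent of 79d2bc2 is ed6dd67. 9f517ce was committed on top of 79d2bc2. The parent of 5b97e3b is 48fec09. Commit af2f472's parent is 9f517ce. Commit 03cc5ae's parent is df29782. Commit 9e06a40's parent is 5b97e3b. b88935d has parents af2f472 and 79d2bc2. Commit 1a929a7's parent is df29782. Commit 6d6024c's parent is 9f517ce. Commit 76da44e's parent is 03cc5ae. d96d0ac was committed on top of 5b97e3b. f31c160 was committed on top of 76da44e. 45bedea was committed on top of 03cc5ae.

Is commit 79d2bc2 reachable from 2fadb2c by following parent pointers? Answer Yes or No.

No

Ancestors of 2fadb2c: {203403f, 2fadb2c, 475c25a, 48fec09, df29782, f53a7e7, fed6b31}.
79d2bc2 is not in that set, so it is not an ancestor of 2fadb2c.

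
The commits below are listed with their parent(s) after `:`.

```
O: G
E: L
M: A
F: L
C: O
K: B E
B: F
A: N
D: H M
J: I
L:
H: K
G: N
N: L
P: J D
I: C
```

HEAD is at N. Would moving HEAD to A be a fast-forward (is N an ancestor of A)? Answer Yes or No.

Yes

A fast-forward from N to A is possible iff N is an ancestor of A.
Ancestors of A: {A, L, N}.
N is among them, so fast-forward is possible.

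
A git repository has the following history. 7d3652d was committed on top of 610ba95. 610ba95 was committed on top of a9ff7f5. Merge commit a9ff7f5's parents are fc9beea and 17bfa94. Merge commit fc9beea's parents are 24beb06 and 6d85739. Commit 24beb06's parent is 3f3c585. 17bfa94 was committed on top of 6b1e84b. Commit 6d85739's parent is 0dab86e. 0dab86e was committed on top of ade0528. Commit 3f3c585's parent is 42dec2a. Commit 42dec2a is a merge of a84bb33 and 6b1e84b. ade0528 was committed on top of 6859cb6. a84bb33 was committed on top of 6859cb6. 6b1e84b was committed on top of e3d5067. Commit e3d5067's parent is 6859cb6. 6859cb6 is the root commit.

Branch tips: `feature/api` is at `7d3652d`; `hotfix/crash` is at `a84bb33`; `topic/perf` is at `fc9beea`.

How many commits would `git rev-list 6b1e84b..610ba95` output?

Reachable from 610ba95: {0dab86e, 17bfa94, 24beb06, 3f3c585, 42dec2a, 610ba95, 6859cb6, 6b1e84b, 6d85739, a84bb33, a9ff7f5, ade0528, e3d5067, fc9beea}.
Reachable from 6b1e84b: {6859cb6, 6b1e84b, e3d5067}.
In 610ba95's history but not 6b1e84b's: {0dab86e, 17bfa94, 24beb06, 3f3c585, 42dec2a, 610ba95, 6d85739, a84bb33, a9ff7f5, ade0528, fc9beea} — 11 commits.

11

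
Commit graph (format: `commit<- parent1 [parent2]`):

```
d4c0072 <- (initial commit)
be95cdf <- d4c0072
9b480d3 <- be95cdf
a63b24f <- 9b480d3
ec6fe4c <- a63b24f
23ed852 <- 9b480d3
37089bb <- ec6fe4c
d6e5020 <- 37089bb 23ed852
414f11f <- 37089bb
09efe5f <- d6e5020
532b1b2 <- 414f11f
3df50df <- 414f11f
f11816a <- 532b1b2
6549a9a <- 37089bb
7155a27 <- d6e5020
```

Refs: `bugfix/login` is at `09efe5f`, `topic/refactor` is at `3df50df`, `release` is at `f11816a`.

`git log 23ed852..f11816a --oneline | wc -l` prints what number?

Reachable from f11816a: {37089bb, 414f11f, 532b1b2, 9b480d3, a63b24f, be95cdf, d4c0072, ec6fe4c, f11816a}.
Reachable from 23ed852: {23ed852, 9b480d3, be95cdf, d4c0072}.
In f11816a's history but not 23ed852's: {37089bb, 414f11f, 532b1b2, a63b24f, ec6fe4c, f11816a} — 6 commits.

6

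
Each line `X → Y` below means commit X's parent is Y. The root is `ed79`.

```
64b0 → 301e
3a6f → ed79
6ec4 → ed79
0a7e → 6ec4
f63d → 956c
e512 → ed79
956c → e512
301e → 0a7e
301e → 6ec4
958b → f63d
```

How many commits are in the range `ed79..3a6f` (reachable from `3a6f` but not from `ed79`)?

1

Reachable from 3a6f: {3a6f, ed79}.
Reachable from ed79: {ed79}.
In 3a6f's history but not ed79's: {3a6f} — 1 commit.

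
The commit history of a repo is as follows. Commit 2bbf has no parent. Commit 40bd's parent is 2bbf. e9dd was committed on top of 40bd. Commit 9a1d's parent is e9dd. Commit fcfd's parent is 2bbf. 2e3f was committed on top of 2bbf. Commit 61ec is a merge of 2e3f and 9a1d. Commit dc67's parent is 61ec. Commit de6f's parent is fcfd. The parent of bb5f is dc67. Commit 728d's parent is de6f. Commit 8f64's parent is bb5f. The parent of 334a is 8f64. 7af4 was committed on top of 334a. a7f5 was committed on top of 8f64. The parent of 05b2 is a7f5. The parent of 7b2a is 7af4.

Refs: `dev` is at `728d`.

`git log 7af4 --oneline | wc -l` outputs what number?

Walking parent pointers from 7af4: reachable set = {2bbf, 2e3f, 334a, 40bd, 61ec, 7af4, 8f64, 9a1d, bb5f, dc67, e9dd}.
That is 11 commits.

11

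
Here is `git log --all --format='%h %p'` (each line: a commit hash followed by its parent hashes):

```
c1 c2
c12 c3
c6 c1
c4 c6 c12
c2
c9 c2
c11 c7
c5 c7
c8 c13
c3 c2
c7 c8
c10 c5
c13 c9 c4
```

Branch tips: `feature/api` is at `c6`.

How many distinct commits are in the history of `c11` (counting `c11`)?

Walking parent pointers from c11: reachable set = {c1, c11, c12, c13, c2, c3, c4, c6, c7, c8, c9}.
That is 11 commits.

11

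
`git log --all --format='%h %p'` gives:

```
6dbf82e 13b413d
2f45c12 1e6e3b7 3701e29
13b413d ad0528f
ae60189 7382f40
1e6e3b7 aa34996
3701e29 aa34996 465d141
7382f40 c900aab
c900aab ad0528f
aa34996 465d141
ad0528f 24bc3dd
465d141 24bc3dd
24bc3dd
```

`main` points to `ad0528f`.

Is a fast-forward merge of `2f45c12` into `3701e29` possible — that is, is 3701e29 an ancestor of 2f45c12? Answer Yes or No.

Yes

A fast-forward from 3701e29 to 2f45c12 is possible iff 3701e29 is an ancestor of 2f45c12.
Ancestors of 2f45c12: {1e6e3b7, 24bc3dd, 2f45c12, 3701e29, 465d141, aa34996}.
3701e29 is among them, so fast-forward is possible.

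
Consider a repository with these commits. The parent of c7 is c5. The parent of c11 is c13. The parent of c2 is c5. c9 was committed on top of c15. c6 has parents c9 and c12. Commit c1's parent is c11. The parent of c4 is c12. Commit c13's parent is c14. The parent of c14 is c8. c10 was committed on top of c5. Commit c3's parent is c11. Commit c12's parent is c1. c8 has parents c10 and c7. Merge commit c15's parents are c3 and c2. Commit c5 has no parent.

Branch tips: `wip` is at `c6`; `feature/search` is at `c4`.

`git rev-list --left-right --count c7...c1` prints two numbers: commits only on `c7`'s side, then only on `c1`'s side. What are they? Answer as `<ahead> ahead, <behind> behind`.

Reachable from c7: {c5, c7}.
Reachable from c1: {c1, c10, c11, c13, c14, c5, c7, c8}.
Only in c7's history (ahead): {} — 0.
Only in c1's history (behind): {c1, c10, c11, c13, c14, c8} — 6.

0 ahead, 6 behind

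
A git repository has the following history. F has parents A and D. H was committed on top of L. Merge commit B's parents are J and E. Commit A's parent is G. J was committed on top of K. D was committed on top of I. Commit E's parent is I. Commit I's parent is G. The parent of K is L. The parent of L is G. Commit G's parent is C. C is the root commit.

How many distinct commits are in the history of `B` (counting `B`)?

8

Walking parent pointers from B: reachable set = {B, C, E, G, I, J, K, L}.
That is 8 commits.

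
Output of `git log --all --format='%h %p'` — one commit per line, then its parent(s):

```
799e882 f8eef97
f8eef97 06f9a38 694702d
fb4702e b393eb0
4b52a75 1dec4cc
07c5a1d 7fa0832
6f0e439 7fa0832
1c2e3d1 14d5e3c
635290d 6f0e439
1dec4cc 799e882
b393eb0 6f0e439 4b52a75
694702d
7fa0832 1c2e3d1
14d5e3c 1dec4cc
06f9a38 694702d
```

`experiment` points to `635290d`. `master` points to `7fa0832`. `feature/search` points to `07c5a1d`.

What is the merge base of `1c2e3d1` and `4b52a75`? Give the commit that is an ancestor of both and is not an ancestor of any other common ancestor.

Ancestors of 1c2e3d1: {06f9a38, 14d5e3c, 1c2e3d1, 1dec4cc, 694702d, 799e882, f8eef97}.
Ancestors of 4b52a75: {06f9a38, 1dec4cc, 4b52a75, 694702d, 799e882, f8eef97}.
Common ancestors: {06f9a38, 1dec4cc, 694702d, 799e882, f8eef97}.
Among these, 1dec4cc is not an ancestor of any other common ancestor — it is the merge base.

1dec4cc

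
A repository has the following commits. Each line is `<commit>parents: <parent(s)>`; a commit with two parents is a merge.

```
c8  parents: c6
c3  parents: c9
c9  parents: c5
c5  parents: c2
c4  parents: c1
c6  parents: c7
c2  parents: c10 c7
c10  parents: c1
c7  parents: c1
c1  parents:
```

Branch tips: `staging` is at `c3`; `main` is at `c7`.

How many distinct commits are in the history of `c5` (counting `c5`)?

5

Walking parent pointers from c5: reachable set = {c1, c10, c2, c5, c7}.
That is 5 commits.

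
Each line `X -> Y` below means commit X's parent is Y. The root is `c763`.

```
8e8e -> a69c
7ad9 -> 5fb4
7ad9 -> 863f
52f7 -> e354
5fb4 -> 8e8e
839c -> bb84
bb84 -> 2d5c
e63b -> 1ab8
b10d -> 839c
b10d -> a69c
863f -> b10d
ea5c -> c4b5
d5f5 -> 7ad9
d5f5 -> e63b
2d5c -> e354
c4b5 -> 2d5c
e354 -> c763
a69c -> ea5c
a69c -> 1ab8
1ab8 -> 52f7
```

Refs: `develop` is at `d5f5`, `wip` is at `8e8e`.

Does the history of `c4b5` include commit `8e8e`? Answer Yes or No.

No

Ancestors of c4b5: {2d5c, c4b5, c763, e354}.
8e8e is not in that set, so it is not an ancestor of c4b5.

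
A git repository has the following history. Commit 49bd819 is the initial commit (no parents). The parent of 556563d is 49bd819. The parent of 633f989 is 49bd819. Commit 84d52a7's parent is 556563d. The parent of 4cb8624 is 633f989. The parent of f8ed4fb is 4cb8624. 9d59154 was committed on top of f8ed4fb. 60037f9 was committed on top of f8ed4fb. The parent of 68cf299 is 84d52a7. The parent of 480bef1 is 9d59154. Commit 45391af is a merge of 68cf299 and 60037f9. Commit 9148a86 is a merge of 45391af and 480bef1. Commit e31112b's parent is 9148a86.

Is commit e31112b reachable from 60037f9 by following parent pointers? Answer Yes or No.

Ancestors of 60037f9: {49bd819, 4cb8624, 60037f9, 633f989, f8ed4fb}.
e31112b is not in that set, so it is not an ancestor of 60037f9.

No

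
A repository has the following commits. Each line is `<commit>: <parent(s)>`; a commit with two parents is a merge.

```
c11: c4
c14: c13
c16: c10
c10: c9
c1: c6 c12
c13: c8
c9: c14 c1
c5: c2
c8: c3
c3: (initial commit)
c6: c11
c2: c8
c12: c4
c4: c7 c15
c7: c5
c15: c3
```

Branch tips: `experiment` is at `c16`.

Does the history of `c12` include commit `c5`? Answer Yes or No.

Yes

Ancestors of c12 (commits reachable by following parents): {c12, c15, c2, c3, c4, c5, c7, c8}.
c5 is in that set, so it is an ancestor of c12.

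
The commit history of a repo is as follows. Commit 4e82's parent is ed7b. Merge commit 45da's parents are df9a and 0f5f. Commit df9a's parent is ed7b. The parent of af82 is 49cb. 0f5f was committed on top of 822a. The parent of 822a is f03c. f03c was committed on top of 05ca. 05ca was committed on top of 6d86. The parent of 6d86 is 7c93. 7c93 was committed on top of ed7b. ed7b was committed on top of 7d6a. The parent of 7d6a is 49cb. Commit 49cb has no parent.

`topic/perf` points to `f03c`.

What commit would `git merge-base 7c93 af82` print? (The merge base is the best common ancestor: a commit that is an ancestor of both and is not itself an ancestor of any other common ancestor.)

Ancestors of 7c93: {49cb, 7c93, 7d6a, ed7b}.
Ancestors of af82: {49cb, af82}.
Common ancestors: {49cb}.
The only common ancestor is 49cb, so it is the merge base.

49cb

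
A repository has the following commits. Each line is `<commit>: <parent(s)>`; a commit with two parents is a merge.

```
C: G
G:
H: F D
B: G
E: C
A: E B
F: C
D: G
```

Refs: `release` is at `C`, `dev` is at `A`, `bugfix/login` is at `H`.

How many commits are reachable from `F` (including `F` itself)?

Walking parent pointers from F: reachable set = {C, F, G}.
That is 3 commits.

3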